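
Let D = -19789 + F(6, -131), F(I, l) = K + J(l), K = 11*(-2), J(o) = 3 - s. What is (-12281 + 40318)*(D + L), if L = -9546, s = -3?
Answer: -822913987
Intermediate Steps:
J(o) = 6 (J(o) = 3 - 1*(-3) = 3 + 3 = 6)
K = -22
F(I, l) = -16 (F(I, l) = -22 + 6 = -16)
D = -19805 (D = -19789 - 16 = -19805)
(-12281 + 40318)*(D + L) = (-12281 + 40318)*(-19805 - 9546) = 28037*(-29351) = -822913987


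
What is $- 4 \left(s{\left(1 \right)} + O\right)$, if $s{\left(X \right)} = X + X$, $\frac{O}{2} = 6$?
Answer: $-56$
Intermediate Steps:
$O = 12$ ($O = 2 \cdot 6 = 12$)
$s{\left(X \right)} = 2 X$
$- 4 \left(s{\left(1 \right)} + O\right) = - 4 \left(2 \cdot 1 + 12\right) = - 4 \left(2 + 12\right) = \left(-4\right) 14 = -56$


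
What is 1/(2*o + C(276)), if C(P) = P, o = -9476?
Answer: -1/18676 ≈ -5.3545e-5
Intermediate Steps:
1/(2*o + C(276)) = 1/(2*(-9476) + 276) = 1/(-18952 + 276) = 1/(-18676) = -1/18676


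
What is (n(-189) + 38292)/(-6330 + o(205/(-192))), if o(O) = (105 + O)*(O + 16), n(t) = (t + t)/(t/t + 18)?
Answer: -5361278976/669324913 ≈ -8.0100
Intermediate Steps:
n(t) = 2*t/19 (n(t) = (2*t)/(1 + 18) = (2*t)/19 = (2*t)*(1/19) = 2*t/19)
o(O) = (16 + O)*(105 + O) (o(O) = (105 + O)*(16 + O) = (16 + O)*(105 + O))
(n(-189) + 38292)/(-6330 + o(205/(-192))) = ((2/19)*(-189) + 38292)/(-6330 + (1680 + (205/(-192))² + 121*(205/(-192)))) = (-378/19 + 38292)/(-6330 + (1680 + (205*(-1/192))² + 121*(205*(-1/192)))) = 727170/(19*(-6330 + (1680 + (-205/192)² + 121*(-205/192)))) = 727170/(19*(-6330 + (1680 + 42025/36864 - 24805/192))) = 727170/(19*(-6330 + 57210985/36864)) = 727170/(19*(-176138135/36864)) = (727170/19)*(-36864/176138135) = -5361278976/669324913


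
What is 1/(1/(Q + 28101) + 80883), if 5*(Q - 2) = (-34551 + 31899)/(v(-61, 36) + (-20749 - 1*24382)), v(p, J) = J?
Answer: 6336526577/512517279352966 ≈ 1.2364e-5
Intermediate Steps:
Q = 453602/225475 (Q = 2 + ((-34551 + 31899)/(36 + (-20749 - 1*24382)))/5 = 2 + (-2652/(36 + (-20749 - 24382)))/5 = 2 + (-2652/(36 - 45131))/5 = 2 + (-2652/(-45095))/5 = 2 + (-2652*(-1/45095))/5 = 2 + (⅕)*(2652/45095) = 2 + 2652/225475 = 453602/225475 ≈ 2.0118)
1/(1/(Q + 28101) + 80883) = 1/(1/(453602/225475 + 28101) + 80883) = 1/(1/(6336526577/225475) + 80883) = 1/(225475/6336526577 + 80883) = 1/(512517279352966/6336526577) = 6336526577/512517279352966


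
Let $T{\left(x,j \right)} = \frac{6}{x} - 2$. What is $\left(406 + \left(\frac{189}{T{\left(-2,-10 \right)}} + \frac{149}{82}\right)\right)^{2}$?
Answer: $\frac{23015013849}{168100} \approx 1.3691 \cdot 10^{5}$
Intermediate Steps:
$T{\left(x,j \right)} = -2 + \frac{6}{x}$ ($T{\left(x,j \right)} = \frac{6}{x} - 2 = -2 + \frac{6}{x}$)
$\left(406 + \left(\frac{189}{T{\left(-2,-10 \right)}} + \frac{149}{82}\right)\right)^{2} = \left(406 + \left(\frac{189}{-2 + \frac{6}{-2}} + \frac{149}{82}\right)\right)^{2} = \left(406 + \left(\frac{189}{-2 + 6 \left(- \frac{1}{2}\right)} + 149 \cdot \frac{1}{82}\right)\right)^{2} = \left(406 + \left(\frac{189}{-2 - 3} + \frac{149}{82}\right)\right)^{2} = \left(406 + \left(\frac{189}{-5} + \frac{149}{82}\right)\right)^{2} = \left(406 + \left(189 \left(- \frac{1}{5}\right) + \frac{149}{82}\right)\right)^{2} = \left(406 + \left(- \frac{189}{5} + \frac{149}{82}\right)\right)^{2} = \left(406 - \frac{14753}{410}\right)^{2} = \left(\frac{151707}{410}\right)^{2} = \frac{23015013849}{168100}$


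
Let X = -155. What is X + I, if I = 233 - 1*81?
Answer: -3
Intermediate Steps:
I = 152 (I = 233 - 81 = 152)
X + I = -155 + 152 = -3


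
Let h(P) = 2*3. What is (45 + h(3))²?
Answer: 2601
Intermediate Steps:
h(P) = 6
(45 + h(3))² = (45 + 6)² = 51² = 2601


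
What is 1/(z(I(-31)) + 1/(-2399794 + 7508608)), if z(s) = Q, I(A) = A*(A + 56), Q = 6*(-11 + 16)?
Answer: 5108814/153264421 ≈ 0.033333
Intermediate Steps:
Q = 30 (Q = 6*5 = 30)
I(A) = A*(56 + A)
z(s) = 30
1/(z(I(-31)) + 1/(-2399794 + 7508608)) = 1/(30 + 1/(-2399794 + 7508608)) = 1/(30 + 1/5108814) = 1/(153264421/5108814) = 5108814/153264421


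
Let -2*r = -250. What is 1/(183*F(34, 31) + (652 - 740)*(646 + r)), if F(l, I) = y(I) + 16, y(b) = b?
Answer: -1/59247 ≈ -1.6878e-5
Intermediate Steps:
r = 125 (r = -½*(-250) = 125)
F(l, I) = 16 + I (F(l, I) = I + 16 = 16 + I)
1/(183*F(34, 31) + (652 - 740)*(646 + r)) = 1/(183*(16 + 31) + (652 - 740)*(646 + 125)) = 1/(183*47 - 88*771) = 1/(8601 - 67848) = 1/(-59247) = -1/59247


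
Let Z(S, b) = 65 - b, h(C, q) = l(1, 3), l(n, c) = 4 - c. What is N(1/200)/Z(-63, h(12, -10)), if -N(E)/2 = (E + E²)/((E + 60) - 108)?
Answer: 201/61433600 ≈ 3.2718e-6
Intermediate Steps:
h(C, q) = 1 (h(C, q) = 4 - 1*3 = 4 - 3 = 1)
N(E) = -2*(E + E²)/(-48 + E) (N(E) = -2*(E + E²)/((E + 60) - 108) = -2*(E + E²)/((60 + E) - 108) = -2*(E + E²)/(-48 + E))
N(1/200)/Z(-63, h(12, -10)) = (-2*(1 + 1/200)/(200*(-48 + 1/200)))/(65 - 1*1) = (-2*1/200*(1 + 1/200)/(-48 + 1/200))/(65 - 1) = -2*1/200*201/200/(-9599/200)/64 = -2*1/200*(-200/9599)*201/200*(1/64) = (201/959900)*(1/64) = 201/61433600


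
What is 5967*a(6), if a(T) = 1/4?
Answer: 5967/4 ≈ 1491.8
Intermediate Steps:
a(T) = 1/4
5967*a(6) = 5967*(1/4) = 5967/4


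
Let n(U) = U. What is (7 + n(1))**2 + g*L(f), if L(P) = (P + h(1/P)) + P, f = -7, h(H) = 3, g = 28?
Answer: -244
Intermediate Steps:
L(P) = 3 + 2*P (L(P) = (P + 3) + P = (3 + P) + P = 3 + 2*P)
(7 + n(1))**2 + g*L(f) = (7 + 1)**2 + 28*(3 + 2*(-7)) = 8**2 + 28*(3 - 14) = 64 + 28*(-11) = 64 - 308 = -244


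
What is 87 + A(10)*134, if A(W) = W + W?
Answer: 2767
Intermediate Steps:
A(W) = 2*W
87 + A(10)*134 = 87 + (2*10)*134 = 87 + 20*134 = 87 + 2680 = 2767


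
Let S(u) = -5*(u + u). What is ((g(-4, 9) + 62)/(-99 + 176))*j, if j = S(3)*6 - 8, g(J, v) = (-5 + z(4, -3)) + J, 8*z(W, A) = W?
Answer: -10058/77 ≈ -130.62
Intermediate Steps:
z(W, A) = W/8
S(u) = -10*u
g(J, v) = -9/2 + J (g(J, v) = (-5 + (⅛)*4) + J = (-5 + ½) + J = -9/2 + J)
j = -188 (j = -10*3*6 - 8 = -30*6 - 8 = -180 - 8 = -188)
((g(-4, 9) + 62)/(-99 + 176))*j = (((-9/2 - 4) + 62)/(-99 + 176))*(-188) = ((-17/2 + 62)/77)*(-188) = ((107/2)*(1/77))*(-188) = (107/154)*(-188) = -10058/77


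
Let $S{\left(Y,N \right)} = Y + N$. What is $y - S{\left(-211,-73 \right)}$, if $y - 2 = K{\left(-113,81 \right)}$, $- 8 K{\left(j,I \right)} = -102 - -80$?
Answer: $\frac{1155}{4} \approx 288.75$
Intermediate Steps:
$K{\left(j,I \right)} = \frac{11}{4}$ ($K{\left(j,I \right)} = - \frac{-102 - -80}{8} = - \frac{-102 + 80}{8} = \left(- \frac{1}{8}\right) \left(-22\right) = \frac{11}{4}$)
$S{\left(Y,N \right)} = N + Y$
$y = \frac{19}{4}$ ($y = 2 + \frac{11}{4} = \frac{19}{4} \approx 4.75$)
$y - S{\left(-211,-73 \right)} = \frac{19}{4} - \left(-73 - 211\right) = \frac{19}{4} - -284 = \frac{19}{4} + 284 = \frac{1155}{4}$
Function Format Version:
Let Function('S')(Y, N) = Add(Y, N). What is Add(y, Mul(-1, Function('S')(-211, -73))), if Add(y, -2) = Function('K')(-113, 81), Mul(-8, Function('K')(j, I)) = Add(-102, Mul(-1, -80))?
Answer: Rational(1155, 4) ≈ 288.75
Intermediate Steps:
Function('K')(j, I) = Rational(11, 4) (Function('K')(j, I) = Mul(Rational(-1, 8), Add(-102, Mul(-1, -80))) = Mul(Rational(-1, 8), Add(-102, 80)) = Mul(Rational(-1, 8), -22) = Rational(11, 4))
Function('S')(Y, N) = Add(N, Y)
y = Rational(19, 4) (y = Add(2, Rational(11, 4)) = Rational(19, 4) ≈ 4.7500)
Add(y, Mul(-1, Function('S')(-211, -73))) = Add(Rational(19, 4), Mul(-1, Add(-73, -211))) = Add(Rational(19, 4), Mul(-1, -284)) = Add(Rational(19, 4), 284) = Rational(1155, 4)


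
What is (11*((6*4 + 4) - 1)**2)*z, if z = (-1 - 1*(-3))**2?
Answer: 32076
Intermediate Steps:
z = 4 (z = (-1 + 3)**2 = 2**2 = 4)
(11*((6*4 + 4) - 1)**2)*z = (11*((6*4 + 4) - 1)**2)*4 = (11*((24 + 4) - 1)**2)*4 = (11*(28 - 1)**2)*4 = (11*27**2)*4 = (11*729)*4 = 8019*4 = 32076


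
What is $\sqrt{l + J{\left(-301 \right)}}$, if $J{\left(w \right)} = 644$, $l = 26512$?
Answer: $2 \sqrt{6789} \approx 164.79$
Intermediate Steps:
$\sqrt{l + J{\left(-301 \right)}} = \sqrt{26512 + 644} = \sqrt{27156} = 2 \sqrt{6789}$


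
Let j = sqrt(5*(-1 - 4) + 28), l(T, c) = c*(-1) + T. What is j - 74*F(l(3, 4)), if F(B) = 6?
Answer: -444 + sqrt(3) ≈ -442.27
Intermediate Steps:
l(T, c) = T - c (l(T, c) = -c + T = T - c)
j = sqrt(3) (j = sqrt(5*(-5) + 28) = sqrt(-25 + 28) = sqrt(3) ≈ 1.7320)
j - 74*F(l(3, 4)) = sqrt(3) - 74*6 = sqrt(3) - 444 = -444 + sqrt(3)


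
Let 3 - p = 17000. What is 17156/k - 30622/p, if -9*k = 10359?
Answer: -256354610/19563547 ≈ -13.104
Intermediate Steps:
k = -1151 (k = -1/9*10359 = -1151)
p = -16997 (p = 3 - 1*17000 = 3 - 17000 = -16997)
17156/k - 30622/p = 17156/(-1151) - 30622/(-16997) = 17156*(-1/1151) - 30622*(-1/16997) = -17156/1151 + 30622/16997 = -256354610/19563547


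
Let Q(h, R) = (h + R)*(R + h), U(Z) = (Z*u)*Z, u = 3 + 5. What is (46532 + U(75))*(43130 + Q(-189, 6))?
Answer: 7013090308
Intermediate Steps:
u = 8
U(Z) = 8*Z² (U(Z) = (Z*8)*Z = (8*Z)*Z = 8*Z²)
Q(h, R) = (R + h)² (Q(h, R) = (R + h)*(R + h) = (R + h)²)
(46532 + U(75))*(43130 + Q(-189, 6)) = (46532 + 8*75²)*(43130 + (6 - 189)²) = (46532 + 8*5625)*(43130 + (-183)²) = (46532 + 45000)*(43130 + 33489) = 91532*76619 = 7013090308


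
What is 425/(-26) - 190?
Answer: -5365/26 ≈ -206.35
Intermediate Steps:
425/(-26) - 190 = -1/26*425 - 190 = -425/26 - 190 = -5365/26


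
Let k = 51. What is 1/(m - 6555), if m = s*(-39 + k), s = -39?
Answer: -1/7023 ≈ -0.00014239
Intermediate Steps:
m = -468 (m = -39*(-39 + 51) = -39*12 = -468)
1/(m - 6555) = 1/(-468 - 6555) = 1/(-7023) = -1/7023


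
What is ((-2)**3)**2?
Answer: 64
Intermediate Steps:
((-2)**3)**2 = (-8)**2 = 64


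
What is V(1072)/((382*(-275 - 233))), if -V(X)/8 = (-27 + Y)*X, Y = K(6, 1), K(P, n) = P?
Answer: -22512/24257 ≈ -0.92806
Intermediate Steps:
Y = 6
V(X) = 168*X (V(X) = -8*(-27 + 6)*X = -(-168)*X = 168*X)
V(1072)/((382*(-275 - 233))) = (168*1072)/((382*(-275 - 233))) = 180096/((382*(-508))) = 180096/(-194056) = 180096*(-1/194056) = -22512/24257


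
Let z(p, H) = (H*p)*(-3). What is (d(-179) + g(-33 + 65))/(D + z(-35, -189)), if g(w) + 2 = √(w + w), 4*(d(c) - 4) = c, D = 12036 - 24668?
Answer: 139/129908 ≈ 0.0010700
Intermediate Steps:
z(p, H) = -3*H*p
D = -12632
d(c) = 4 + c/4
g(w) = -2 + √2*√w (g(w) = -2 + √(w + w) = -2 + √(2*w) = -2 + √2*√w)
(d(-179) + g(-33 + 65))/(D + z(-35, -189)) = ((4 + (¼)*(-179)) + (-2 + √2*√(-33 + 65)))/(-12632 - 3*(-189)*(-35)) = ((4 - 179/4) + (-2 + √2*√32))/(-12632 - 19845) = (-163/4 + (-2 + √2*(4*√2)))/(-32477) = (-163/4 + (-2 + 8))*(-1/32477) = (-163/4 + 6)*(-1/32477) = -139/4*(-1/32477) = 139/129908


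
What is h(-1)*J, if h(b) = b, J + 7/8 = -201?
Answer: 1615/8 ≈ 201.88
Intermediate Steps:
J = -1615/8 (J = -7/8 - 201 = -1615/8 ≈ -201.88)
h(-1)*J = -1*(-1615/8) = 1615/8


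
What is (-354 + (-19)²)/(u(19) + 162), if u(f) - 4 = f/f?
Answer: 7/167 ≈ 0.041916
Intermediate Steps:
u(f) = 5 (u(f) = 4 + f/f = 4 + 1 = 5)
(-354 + (-19)²)/(u(19) + 162) = (-354 + (-19)²)/(5 + 162) = (-354 + 361)/167 = 7*(1/167) = 7/167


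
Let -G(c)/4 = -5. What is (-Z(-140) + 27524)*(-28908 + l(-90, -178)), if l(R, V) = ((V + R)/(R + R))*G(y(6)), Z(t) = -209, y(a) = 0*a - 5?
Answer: -7207917632/9 ≈ -8.0088e+8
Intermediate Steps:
y(a) = -5 (y(a) = 0 - 5 = -5)
G(c) = 20 (G(c) = -4*(-5) = 20)
l(R, V) = 10*(R + V)/R (l(R, V) = ((V + R)/(R + R))*20 = ((R + V)/((2*R)))*20 = ((R + V)*(1/(2*R)))*20 = ((R + V)/(2*R))*20 = 10*(R + V)/R)
(-Z(-140) + 27524)*(-28908 + l(-90, -178)) = (-1*(-209) + 27524)*(-28908 + (10 + 10*(-178)/(-90))) = (209 + 27524)*(-28908 + (10 + 10*(-178)*(-1/90))) = 27733*(-28908 + (10 + 178/9)) = 27733*(-28908 + 268/9) = 27733*(-259904/9) = -7207917632/9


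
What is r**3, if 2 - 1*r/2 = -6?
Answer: 4096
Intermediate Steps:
r = 16 (r = 4 - 2*(-6) = 4 + 12 = 16)
r**3 = 16**3 = 4096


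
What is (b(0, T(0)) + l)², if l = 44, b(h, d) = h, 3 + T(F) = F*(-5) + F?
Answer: 1936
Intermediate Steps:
T(F) = -3 - 4*F (T(F) = -3 + (F*(-5) + F) = -3 + (-5*F + F) = -3 - 4*F)
(b(0, T(0)) + l)² = (0 + 44)² = 44² = 1936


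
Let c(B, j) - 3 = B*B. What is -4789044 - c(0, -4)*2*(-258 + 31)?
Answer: -4787682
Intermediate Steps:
c(B, j) = 3 + B² (c(B, j) = 3 + B*B = 3 + B²)
-4789044 - c(0, -4)*2*(-258 + 31) = -4789044 - (3 + 0²)*2*(-258 + 31) = -4789044 - (3 + 0)*2*(-227) = -4789044 - 3*2*(-227) = -4789044 - 6*(-227) = -4789044 - 1*(-1362) = -4789044 + 1362 = -4787682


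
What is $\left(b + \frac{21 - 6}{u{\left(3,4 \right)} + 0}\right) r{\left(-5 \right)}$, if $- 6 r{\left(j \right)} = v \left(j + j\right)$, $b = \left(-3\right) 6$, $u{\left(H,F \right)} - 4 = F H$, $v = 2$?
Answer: $- \frac{455}{8} \approx -56.875$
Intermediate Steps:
$u{\left(H,F \right)} = 4 + F H$
$b = -18$
$r{\left(j \right)} = - \frac{2 j}{3}$ ($r{\left(j \right)} = - \frac{2 \left(j + j\right)}{6} = - \frac{2 \cdot 2 j}{6} = - \frac{4 j}{6} = - \frac{2 j}{3}$)
$\left(b + \frac{21 - 6}{u{\left(3,4 \right)} + 0}\right) r{\left(-5 \right)} = \left(-18 + \frac{21 - 6}{\left(4 + 4 \cdot 3\right) + 0}\right) \left(\left(- \frac{2}{3}\right) \left(-5\right)\right) = \left(-18 + \frac{15}{\left(4 + 12\right) + 0}\right) \frac{10}{3} = \left(-18 + \frac{15}{16 + 0}\right) \frac{10}{3} = \left(-18 + \frac{15}{16}\right) \frac{10}{3} = \left(- \frac{273}{16}\right) \frac{10}{3} = - \frac{455}{8}$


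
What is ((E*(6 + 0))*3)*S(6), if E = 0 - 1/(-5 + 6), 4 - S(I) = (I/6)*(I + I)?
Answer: 144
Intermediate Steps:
S(I) = 4 - I**2/3 (S(I) = 4 - I/6*(I + I) = 4 - I*(1/6)*2*I = 4 - I/6*2*I = 4 - I**2/3)
E = -1 (E = 0 - 1/1 = 0 - 1*1 = 0 - 1 = -1)
((E*(6 + 0))*3)*S(6) = (-(6 + 0)*3)*(4 - 1/3*6**2) = (-1*6*3)*(4 - 1/3*36) = (-6*3)*(4 - 12) = -18*(-8) = 144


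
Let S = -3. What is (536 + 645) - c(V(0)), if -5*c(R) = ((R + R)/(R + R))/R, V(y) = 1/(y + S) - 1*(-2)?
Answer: 29528/25 ≈ 1181.1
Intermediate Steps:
V(y) = 2 + 1/(-3 + y) (V(y) = 1/(y - 3) - 1*(-2) = 1/(-3 + y) + 2 = 2 + 1/(-3 + y))
c(R) = -1/(5*R) (c(R) = -(R + R)/(R + R)/(5*R) = -(2*R)/((2*R))/(5*R) = -(2*R)*(1/(2*R))/(5*R) = -1/(5*R))
(536 + 645) - c(V(0)) = (536 + 645) - (-1)/(5*((-5 + 2*0)/(-3 + 0))) = 1181 - (-1)/(5*((-5 + 0)/(-3))) = 1181 - (-1)/(5*((-⅓*(-5)))) = 1181 - (-1)/(5*5/3) = 1181 - (-1)*3/(5*5) = 1181 - 1*(-3/25) = 1181 + 3/25 = 29528/25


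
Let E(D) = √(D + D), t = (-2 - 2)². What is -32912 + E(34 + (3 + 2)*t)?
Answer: -32912 + 2*√57 ≈ -32897.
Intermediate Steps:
t = 16 (t = (-4)² = 16)
E(D) = √2*√D (E(D) = √(2*D) = √2*√D)
-32912 + E(34 + (3 + 2)*t) = -32912 + √2*√(34 + (3 + 2)*16) = -32912 + √2*√(34 + 5*16) = -32912 + √2*√(34 + 80) = -32912 + √2*√114 = -32912 + 2*√57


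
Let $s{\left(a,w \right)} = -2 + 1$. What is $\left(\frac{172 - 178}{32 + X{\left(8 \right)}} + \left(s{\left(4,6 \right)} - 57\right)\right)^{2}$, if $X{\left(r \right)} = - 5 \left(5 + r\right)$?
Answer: $\frac{404496}{121} \approx 3342.9$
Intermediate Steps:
$s{\left(a,w \right)} = -1$
$X{\left(r \right)} = -25 - 5 r$
$\left(\frac{172 - 178}{32 + X{\left(8 \right)}} + \left(s{\left(4,6 \right)} - 57\right)\right)^{2} = \left(\frac{172 - 178}{32 - 65} - 58\right)^{2} = \left(- \frac{6}{32 - 65} - 58\right)^{2} = \left(- \frac{6}{-33} - 58\right)^{2} = \left(\left(-6\right) \left(- \frac{1}{33}\right) - 58\right)^{2} = \left(\frac{2}{11} - 58\right)^{2} = \left(- \frac{636}{11}\right)^{2} = \frac{404496}{121}$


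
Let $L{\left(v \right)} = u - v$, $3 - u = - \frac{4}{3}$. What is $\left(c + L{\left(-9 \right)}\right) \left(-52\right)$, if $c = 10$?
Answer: $- \frac{3640}{3} \approx -1213.3$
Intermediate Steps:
$u = \frac{13}{3}$ ($u = 3 - - \frac{4}{3} = 3 + \frac{4}{3} = \frac{13}{3} \approx 4.3333$)
$L{\left(v \right)} = \frac{13}{3} - v$
$\left(c + L{\left(-9 \right)}\right) \left(-52\right) = \left(10 + \left(\frac{13}{3} - -9\right)\right) \left(-52\right) = \left(10 + \left(\frac{13}{3} + 9\right)\right) \left(-52\right) = \left(10 + \frac{40}{3}\right) \left(-52\right) = \frac{70}{3} \left(-52\right) = - \frac{3640}{3}$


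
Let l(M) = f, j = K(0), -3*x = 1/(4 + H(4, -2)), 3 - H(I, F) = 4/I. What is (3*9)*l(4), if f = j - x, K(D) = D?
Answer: 3/2 ≈ 1.5000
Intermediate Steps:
H(I, F) = 3 - 4/I
x = -1/18 (x = -1/(3*(4 + (3 - 4/4))) = -1/(3*(4 + (3 - 4*¼))) = -1/(3*(4 + (3 - 1))) = -1/(3*(4 + 2)) = -⅓/6 = -⅓*⅙ = -1/18 ≈ -0.055556)
j = 0
f = 1/18 (f = 0 - 1*(-1/18) = 0 + 1/18 = 1/18 ≈ 0.055556)
l(M) = 1/18
(3*9)*l(4) = (3*9)*(1/18) = 27*(1/18) = 3/2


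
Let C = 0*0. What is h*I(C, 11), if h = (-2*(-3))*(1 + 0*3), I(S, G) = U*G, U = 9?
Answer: 594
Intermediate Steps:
C = 0
I(S, G) = 9*G
h = 6 (h = 6*(1 + 0) = 6*1 = 6)
h*I(C, 11) = 6*(9*11) = 6*99 = 594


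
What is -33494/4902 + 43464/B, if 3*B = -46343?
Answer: -1095697013/113586693 ≈ -9.6463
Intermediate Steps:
B = -46343/3 (B = (⅓)*(-46343) = -46343/3 ≈ -15448.)
-33494/4902 + 43464/B = -33494/4902 + 43464/(-46343/3) = -33494*1/4902 + 43464*(-3/46343) = -16747/2451 - 130392/46343 = -1095697013/113586693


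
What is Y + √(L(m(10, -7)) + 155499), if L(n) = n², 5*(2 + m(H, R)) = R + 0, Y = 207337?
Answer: 207337 + 2*√971941/5 ≈ 2.0773e+5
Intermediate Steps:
m(H, R) = -2 + R/5 (m(H, R) = -2 + (R + 0)/5 = -2 + R/5)
Y + √(L(m(10, -7)) + 155499) = 207337 + √((-2 + (⅕)*(-7))² + 155499) = 207337 + √((-2 - 7/5)² + 155499) = 207337 + √((-17/5)² + 155499) = 207337 + √(289/25 + 155499) = 207337 + √(3887764/25) = 207337 + 2*√971941/5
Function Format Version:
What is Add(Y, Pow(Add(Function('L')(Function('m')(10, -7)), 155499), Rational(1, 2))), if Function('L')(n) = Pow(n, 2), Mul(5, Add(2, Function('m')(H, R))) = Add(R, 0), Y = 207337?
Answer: Add(207337, Mul(Rational(2, 5), Pow(971941, Rational(1, 2)))) ≈ 2.0773e+5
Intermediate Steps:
Function('m')(H, R) = Add(-2, Mul(Rational(1, 5), R)) (Function('m')(H, R) = Add(-2, Mul(Rational(1, 5), Add(R, 0))) = Add(-2, Mul(Rational(1, 5), R)))
Add(Y, Pow(Add(Function('L')(Function('m')(10, -7)), 155499), Rational(1, 2))) = Add(207337, Pow(Add(Pow(Add(-2, Mul(Rational(1, 5), -7)), 2), 155499), Rational(1, 2))) = Add(207337, Pow(Add(Pow(Add(-2, Rational(-7, 5)), 2), 155499), Rational(1, 2))) = Add(207337, Pow(Add(Pow(Rational(-17, 5), 2), 155499), Rational(1, 2))) = Add(207337, Pow(Add(Rational(289, 25), 155499), Rational(1, 2))) = Add(207337, Pow(Rational(3887764, 25), Rational(1, 2))) = Add(207337, Mul(Rational(2, 5), Pow(971941, Rational(1, 2))))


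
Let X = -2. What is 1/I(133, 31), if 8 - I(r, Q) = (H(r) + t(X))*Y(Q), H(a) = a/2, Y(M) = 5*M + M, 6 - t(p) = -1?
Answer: -1/13663 ≈ -7.3190e-5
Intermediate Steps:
t(p) = 7 (t(p) = 6 - 1*(-1) = 6 + 1 = 7)
Y(M) = 6*M
H(a) = a/2 (H(a) = a*(1/2) = a/2)
I(r, Q) = 8 - 6*Q*(7 + r/2) (I(r, Q) = 8 - (r/2 + 7)*6*Q = 8 - (7 + r/2)*6*Q = 8 - 6*Q*(7 + r/2))
1/I(133, 31) = 1/(8 - 42*31 - 3*31*133) = 1/(8 - 1302 - 12369) = 1/(-13663) = -1/13663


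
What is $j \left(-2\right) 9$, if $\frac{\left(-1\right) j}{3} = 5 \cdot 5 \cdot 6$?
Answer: $8100$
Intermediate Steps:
$j = -450$ ($j = - 3 \cdot 5 \cdot 5 \cdot 6 = - 3 \cdot 25 \cdot 6 = \left(-3\right) 150 = -450$)
$j \left(-2\right) 9 = \left(-450\right) \left(-2\right) 9 = 900 \cdot 9 = 8100$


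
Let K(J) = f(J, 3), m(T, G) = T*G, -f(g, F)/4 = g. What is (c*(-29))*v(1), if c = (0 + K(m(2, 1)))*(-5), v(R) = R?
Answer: -1160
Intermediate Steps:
f(g, F) = -4*g
m(T, G) = G*T
K(J) = -4*J
c = 40 (c = (0 - 4*2)*(-5) = (0 - 8)*(-5) = -8*(-5) = 40)
(c*(-29))*v(1) = (40*(-29))*1 = -1160*1 = -1160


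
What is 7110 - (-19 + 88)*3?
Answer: 6903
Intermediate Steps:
7110 - (-19 + 88)*3 = 7110 - 69*3 = 7110 - 1*207 = 7110 - 207 = 6903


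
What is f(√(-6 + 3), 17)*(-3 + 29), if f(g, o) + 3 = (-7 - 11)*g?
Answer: -78 - 468*I*√3 ≈ -78.0 - 810.6*I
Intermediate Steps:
f(g, o) = -3 - 18*g (f(g, o) = -3 + (-7 - 11)*g = -3 - 18*g)
f(√(-6 + 3), 17)*(-3 + 29) = (-3 - 18*√(-6 + 3))*(-3 + 29) = (-3 - 18*I*√3)*26 = -78 - 468*I*√3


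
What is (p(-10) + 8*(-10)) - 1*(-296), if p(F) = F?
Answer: 206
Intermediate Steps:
(p(-10) + 8*(-10)) - 1*(-296) = (-10 + 8*(-10)) - 1*(-296) = (-10 - 80) + 296 = -90 + 296 = 206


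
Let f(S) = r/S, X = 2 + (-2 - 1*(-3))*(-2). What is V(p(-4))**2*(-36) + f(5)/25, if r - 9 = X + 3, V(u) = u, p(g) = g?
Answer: -71988/125 ≈ -575.90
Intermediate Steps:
X = 0 (X = 2 + (-2 + 3)*(-2) = 2 + 1*(-2) = 2 - 2 = 0)
r = 12 (r = 9 + (0 + 3) = 9 + 3 = 12)
f(S) = 12/S
V(p(-4))**2*(-36) + f(5)/25 = (-4)**2*(-36) + (12/5)/25 = 16*(-36) + (12*(1/5))*(1/25) = -576 + (12/5)*(1/25) = -576 + 12/125 = -71988/125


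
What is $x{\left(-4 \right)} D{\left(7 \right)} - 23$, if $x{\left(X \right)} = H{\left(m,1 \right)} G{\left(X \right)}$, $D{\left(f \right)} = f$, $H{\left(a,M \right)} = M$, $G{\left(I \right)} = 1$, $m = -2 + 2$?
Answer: $-16$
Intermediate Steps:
$m = 0$
$x{\left(X \right)} = 1$ ($x{\left(X \right)} = 1 \cdot 1 = 1$)
$x{\left(-4 \right)} D{\left(7 \right)} - 23 = 1 \cdot 7 - 23 = 7 - 23 = -16$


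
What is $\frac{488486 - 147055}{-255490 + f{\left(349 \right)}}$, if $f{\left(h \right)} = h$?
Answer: $- \frac{341431}{255141} \approx -1.3382$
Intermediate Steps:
$\frac{488486 - 147055}{-255490 + f{\left(349 \right)}} = \frac{488486 - 147055}{-255490 + 349} = \frac{488486 - 147055}{-255141} = 341431 \left(- \frac{1}{255141}\right) = - \frac{341431}{255141}$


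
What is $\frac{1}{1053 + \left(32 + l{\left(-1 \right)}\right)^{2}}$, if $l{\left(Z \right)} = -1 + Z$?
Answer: $\frac{1}{1953} \approx 0.00051203$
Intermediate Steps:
$\frac{1}{1053 + \left(32 + l{\left(-1 \right)}\right)^{2}} = \frac{1}{1053 + \left(32 - 2\right)^{2}} = \frac{1}{1053 + 30^{2}} = \frac{1}{1053 + 900} = \frac{1}{1953}$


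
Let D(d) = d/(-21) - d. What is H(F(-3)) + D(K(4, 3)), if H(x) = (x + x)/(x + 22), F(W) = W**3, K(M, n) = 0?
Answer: 54/5 ≈ 10.800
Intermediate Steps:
D(d) = -22*d/21 (D(d) = d*(-1/21) - d = -d/21 - d = -22*d/21)
H(x) = 2*x/(22 + x) (H(x) = (2*x)/(22 + x) = 2*x/(22 + x))
H(F(-3)) + D(K(4, 3)) = 2*(-3)**3/(22 + (-3)**3) - 22/21*0 = 2*(-27)/(22 - 27) + 0 = 2*(-27)/(-5) + 0 = 2*(-27)*(-1/5) + 0 = 54/5 + 0 = 54/5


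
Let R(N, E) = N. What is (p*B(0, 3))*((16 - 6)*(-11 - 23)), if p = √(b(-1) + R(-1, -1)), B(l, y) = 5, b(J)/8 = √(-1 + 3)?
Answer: -1700*√(-1 + 8*√2) ≈ -5459.5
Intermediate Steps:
b(J) = 8*√2 (b(J) = 8*√(-1 + 3) = 8*√2)
p = √(-1 + 8*√2) (p = √(8*√2 - 1) = √(-1 + 8*√2) ≈ 3.2115)
(p*B(0, 3))*((16 - 6)*(-11 - 23)) = (√(-1 + 8*√2)*5)*((16 - 6)*(-11 - 23)) = (5*√(-1 + 8*√2))*(10*(-34)) = (5*√(-1 + 8*√2))*(-340) = -1700*√(-1 + 8*√2)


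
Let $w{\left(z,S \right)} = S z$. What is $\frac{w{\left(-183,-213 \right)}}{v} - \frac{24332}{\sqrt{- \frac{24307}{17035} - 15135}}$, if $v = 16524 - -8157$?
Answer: $\frac{12993}{8227} + \frac{869 i \sqrt{1098114565030}}{4604447} \approx 1.5793 + 197.77 i$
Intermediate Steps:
$v = 24681$ ($v = 16524 + 8157 = 24681$)
$\frac{w{\left(-183,-213 \right)}}{v} - \frac{24332}{\sqrt{- \frac{24307}{17035} - 15135}} = \frac{\left(-213\right) \left(-183\right)}{24681} - \frac{24332}{\sqrt{- \frac{24307}{17035} - 15135}} = 38979 \cdot \frac{1}{24681} - \frac{24332}{\sqrt{\left(-24307\right) \frac{1}{17035} - 15135}} = \frac{12993}{8227} - \frac{24332}{\sqrt{- \frac{24307}{17035} - 15135}} = \frac{12993}{8227} - \frac{24332}{\sqrt{- \frac{257849032}{17035}}} = \frac{12993}{8227} - \frac{24332}{\frac{2}{17035} i \sqrt{1098114565030}} = \frac{12993}{8227} - 24332 \left(- \frac{i \sqrt{1098114565030}}{128924516}\right) = \frac{12993}{8227} + \frac{869 i \sqrt{1098114565030}}{4604447}$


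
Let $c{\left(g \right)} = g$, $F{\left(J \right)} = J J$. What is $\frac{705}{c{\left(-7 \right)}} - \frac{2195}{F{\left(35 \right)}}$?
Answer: $- \frac{25114}{245} \approx -102.51$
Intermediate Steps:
$F{\left(J \right)} = J^{2}$
$\frac{705}{c{\left(-7 \right)}} - \frac{2195}{F{\left(35 \right)}} = \frac{705}{-7} - \frac{2195}{35^{2}} = 705 \left(- \frac{1}{7}\right) - \frac{2195}{1225} = - \frac{705}{7} - \frac{439}{245} = - \frac{25114}{245}$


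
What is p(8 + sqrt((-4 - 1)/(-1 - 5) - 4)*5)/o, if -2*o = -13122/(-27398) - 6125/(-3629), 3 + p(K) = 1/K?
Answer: 6617151261/2434954042 + 13082545*I*sqrt(114)/2434954042 ≈ 2.7176 + 0.057366*I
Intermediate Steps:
p(K) = -3 + 1/K
o = -2834638/2616509 (o = -(-13122/(-27398) - 6125/(-3629))/2 = -(-13122*(-1/27398) - 6125*(-1/3629))/2 = -(6561/13699 + 6125/3629)/2 = -1/2*5669276/2616509 = -2834638/2616509 ≈ -1.0834)
p(8 + sqrt((-4 - 1)/(-1 - 5) - 4)*5)/o = (-3 + 1/(8 + sqrt((-4 - 1)/(-1 - 5) - 4)*5))/(-2834638/2616509) = (-3 + 1/(8 + sqrt(-5/(-6) - 4)*5))*(-2616509/2834638) = (-3 + 1/(8 + sqrt(-5*(-1/6) - 4)*5))*(-2616509/2834638) = (-3 + 1/(8 + sqrt(5/6 - 4)*5))*(-2616509/2834638) = (-3 + 1/(8 + sqrt(-19/6)*5))*(-2616509/2834638) = (-3 + 1/(8 + (I*sqrt(114)/6)*5))*(-2616509/2834638) = (-3 + 1/(8 + 5*I*sqrt(114)/6))*(-2616509/2834638) = 7849527/2834638 - 2616509/(2834638*(8 + 5*I*sqrt(114)/6))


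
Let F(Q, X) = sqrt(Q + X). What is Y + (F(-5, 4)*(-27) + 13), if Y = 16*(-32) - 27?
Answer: -526 - 27*I ≈ -526.0 - 27.0*I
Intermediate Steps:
Y = -539 (Y = -512 - 27 = -539)
Y + (F(-5, 4)*(-27) + 13) = -539 + (sqrt(-5 + 4)*(-27) + 13) = -539 + (sqrt(-1)*(-27) + 13) = -539 + (I*(-27) + 13) = -539 + (-27*I + 13) = -539 + (13 - 27*I) = -526 - 27*I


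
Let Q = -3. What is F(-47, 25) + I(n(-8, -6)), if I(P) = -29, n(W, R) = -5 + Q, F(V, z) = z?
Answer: -4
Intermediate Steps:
n(W, R) = -8 (n(W, R) = -5 - 3 = -8)
F(-47, 25) + I(n(-8, -6)) = 25 - 29 = -4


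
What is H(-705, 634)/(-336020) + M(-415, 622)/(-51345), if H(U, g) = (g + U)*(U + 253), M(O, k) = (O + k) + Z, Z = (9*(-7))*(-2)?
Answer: -1955176/19169941 ≈ -0.10199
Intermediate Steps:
Z = 126 (Z = -63*(-2) = 126)
M(O, k) = 126 + O + k (M(O, k) = (O + k) + 126 = 126 + O + k)
H(U, g) = (253 + U)*(U + g) (H(U, g) = (U + g)*(253 + U) = (253 + U)*(U + g))
H(-705, 634)/(-336020) + M(-415, 622)/(-51345) = ((-705)**2 + 253*(-705) + 253*634 - 705*634)/(-336020) + (126 - 415 + 622)/(-51345) = (497025 - 178365 + 160402 - 446970)*(-1/336020) + 333*(-1/51345) = 32092*(-1/336020) - 37/5705 = -8023/84005 - 37/5705 = -1955176/19169941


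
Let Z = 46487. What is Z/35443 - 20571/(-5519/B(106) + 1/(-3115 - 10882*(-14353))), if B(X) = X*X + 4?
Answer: 1646430617650914058213/39297824776018577 ≈ 41896.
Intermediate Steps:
B(X) = 4 + X² (B(X) = X² + 4 = 4 + X²)
Z/35443 - 20571/(-5519/B(106) + 1/(-3115 - 10882*(-14353))) = 46487/35443 - 20571/(-5519/(4 + 106²) + 1/(-3115 - 10882*(-14353))) = 46487*(1/35443) - 20571/(-5519/(4 + 11236) - 1/14353/(-13997)) = 46487/35443 - 20571/(-5519/11240 - 1/13997*(-1/14353)) = 46487/35443 - 20571/(-5519*1/11240 + 1/200898941) = 46487/35443 - 20571/(-5519/11240 + 1/200898941) = 46487/35443 - 20571/(-1108761244139/2258104096840) = 46487/35443 - 20571*(-2258104096840/1108761244139) = 46487/35443 + 46451459376095640/1108761244139 = 1646430617650914058213/39297824776018577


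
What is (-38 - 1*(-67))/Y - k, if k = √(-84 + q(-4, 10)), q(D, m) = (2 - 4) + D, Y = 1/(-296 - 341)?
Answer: -18473 - 3*I*√10 ≈ -18473.0 - 9.4868*I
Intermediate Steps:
Y = -1/637 (Y = 1/(-637) = -1/637 ≈ -0.0015699)
q(D, m) = -2 + D
k = 3*I*√10 (k = √(-84 + (-2 - 4)) = √(-84 - 6) = √(-90) = 3*I*√10 ≈ 9.4868*I)
(-38 - 1*(-67))/Y - k = (-38 - 1*(-67))/(-1/637) - 3*I*√10 = (-38 + 67)*(-637) - 3*I*√10 = 29*(-637) - 3*I*√10 = -18473 - 3*I*√10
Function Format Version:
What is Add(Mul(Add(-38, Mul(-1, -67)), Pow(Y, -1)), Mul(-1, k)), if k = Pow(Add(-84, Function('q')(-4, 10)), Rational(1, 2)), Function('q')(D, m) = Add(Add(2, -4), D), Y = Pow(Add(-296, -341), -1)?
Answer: Add(-18473, Mul(-3, I, Pow(10, Rational(1, 2)))) ≈ Add(-18473., Mul(-9.4868, I))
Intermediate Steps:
Y = Rational(-1, 637) (Y = Pow(-637, -1) = Rational(-1, 637) ≈ -0.0015699)
Function('q')(D, m) = Add(-2, D)
k = Mul(3, I, Pow(10, Rational(1, 2))) (k = Pow(Add(-84, Add(-2, -4)), Rational(1, 2)) = Pow(Add(-84, -6), Rational(1, 2)) = Pow(-90, Rational(1, 2)) = Mul(3, I, Pow(10, Rational(1, 2))) ≈ Mul(9.4868, I))
Add(Mul(Add(-38, Mul(-1, -67)), Pow(Y, -1)), Mul(-1, k)) = Add(Mul(Add(-38, Mul(-1, -67)), Pow(Rational(-1, 637), -1)), Mul(-1, Mul(3, I, Pow(10, Rational(1, 2))))) = Add(Mul(Add(-38, 67), -637), Mul(-3, I, Pow(10, Rational(1, 2)))) = Add(Mul(29, -637), Mul(-3, I, Pow(10, Rational(1, 2)))) = Add(-18473, Mul(-3, I, Pow(10, Rational(1, 2))))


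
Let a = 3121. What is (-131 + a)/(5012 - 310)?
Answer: 1495/2351 ≈ 0.63590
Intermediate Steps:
(-131 + a)/(5012 - 310) = (-131 + 3121)/(5012 - 310) = 2990/4702 = 2990*(1/4702) = 1495/2351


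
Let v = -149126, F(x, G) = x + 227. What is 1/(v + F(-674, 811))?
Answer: -1/149573 ≈ -6.6857e-6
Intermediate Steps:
F(x, G) = 227 + x
1/(v + F(-674, 811)) = 1/(-149126 + (227 - 674)) = 1/(-149126 - 447) = 1/(-149573) = -1/149573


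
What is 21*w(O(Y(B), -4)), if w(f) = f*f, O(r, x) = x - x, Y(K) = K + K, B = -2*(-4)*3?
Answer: 0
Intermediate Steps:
B = 24 (B = 8*3 = 24)
Y(K) = 2*K
O(r, x) = 0
w(f) = f**2
21*w(O(Y(B), -4)) = 21*0**2 = 21*0 = 0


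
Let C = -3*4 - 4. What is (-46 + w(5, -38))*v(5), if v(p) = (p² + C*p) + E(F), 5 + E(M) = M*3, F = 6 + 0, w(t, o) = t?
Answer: 1722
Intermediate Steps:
F = 6
E(M) = -5 + 3*M (E(M) = -5 + M*3 = -5 + 3*M)
C = -16 (C = -12 - 4 = -16)
v(p) = 13 + p² - 16*p (v(p) = (p² - 16*p) + (-5 + 3*6) = (p² - 16*p) + (-5 + 18) = (p² - 16*p) + 13 = 13 + p² - 16*p)
(-46 + w(5, -38))*v(5) = (-46 + 5)*(13 + 5² - 16*5) = -41*(13 + 25 - 80) = -41*(-42) = 1722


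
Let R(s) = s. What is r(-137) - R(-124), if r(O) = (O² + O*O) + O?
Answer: 37525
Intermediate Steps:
r(O) = O + 2*O² (r(O) = (O² + O²) + O = 2*O² + O = O + 2*O²)
r(-137) - R(-124) = -137*(1 + 2*(-137)) - 1*(-124) = -137*(1 - 274) + 124 = -137*(-273) + 124 = 37401 + 124 = 37525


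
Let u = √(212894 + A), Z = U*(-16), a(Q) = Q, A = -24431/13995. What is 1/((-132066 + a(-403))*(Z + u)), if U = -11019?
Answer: -2467374480/57624678788226043049 + 3*√4633009138945/57624678788226043049 ≈ -4.2706e-11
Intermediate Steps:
A = -24431/13995 (A = -24431*1/13995 = -24431/13995 ≈ -1.7457)
Z = 176304 (Z = -11019*(-16) = 176304)
u = √4633009138945/4665 (u = √(212894 - 24431/13995) = √(2979427099/13995) = √4633009138945/4665 ≈ 461.40)
1/((-132066 + a(-403))*(Z + u)) = 1/((-132066 - 403)*(176304 + √4633009138945/4665)) = 1/(-132469*(176304 + √4633009138945/4665)) = 1/(-23354814576 - 132469*√4633009138945/4665)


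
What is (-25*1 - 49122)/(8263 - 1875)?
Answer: -49147/6388 ≈ -7.6936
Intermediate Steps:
(-25*1 - 49122)/(8263 - 1875) = (-25 - 49122)/6388 = -49147*1/6388 = -49147/6388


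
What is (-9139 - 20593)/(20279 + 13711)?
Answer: -14866/16995 ≈ -0.87473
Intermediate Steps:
(-9139 - 20593)/(20279 + 13711) = -29732/33990 = -29732*1/33990 = -14866/16995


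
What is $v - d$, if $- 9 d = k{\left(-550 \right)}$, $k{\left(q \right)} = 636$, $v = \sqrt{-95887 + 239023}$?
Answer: $\frac{212}{3} + 12 \sqrt{994} \approx 449.0$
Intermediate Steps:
$v = 12 \sqrt{994}$ ($v = \sqrt{143136} = 12 \sqrt{994} \approx 378.33$)
$d = - \frac{212}{3}$ ($d = \left(- \frac{1}{9}\right) 636 = - \frac{212}{3} \approx -70.667$)
$v - d = 12 \sqrt{994} - - \frac{212}{3} = 12 \sqrt{994} + \frac{212}{3} = \frac{212}{3} + 12 \sqrt{994}$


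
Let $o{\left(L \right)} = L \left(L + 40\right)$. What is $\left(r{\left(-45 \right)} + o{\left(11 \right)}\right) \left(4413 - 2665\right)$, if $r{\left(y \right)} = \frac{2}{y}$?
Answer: $\frac{44124764}{45} \approx 9.8055 \cdot 10^{5}$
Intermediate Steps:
$o{\left(L \right)} = L \left(40 + L\right)$
$\left(r{\left(-45 \right)} + o{\left(11 \right)}\right) \left(4413 - 2665\right) = \left(\frac{2}{-45} + 11 \left(40 + 11\right)\right) \left(4413 - 2665\right) = \left(2 \left(- \frac{1}{45}\right) + 11 \cdot 51\right) 1748 = \left(- \frac{2}{45} + 561\right) 1748 = \frac{25243}{45} \cdot 1748 = \frac{44124764}{45}$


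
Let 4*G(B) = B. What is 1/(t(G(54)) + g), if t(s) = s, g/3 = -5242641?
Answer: -2/31455819 ≈ -6.3581e-8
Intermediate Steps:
g = -15727923 (g = 3*(-5242641) = -15727923)
G(B) = B/4
1/(t(G(54)) + g) = 1/((1/4)*54 - 15727923) = 1/(27/2 - 15727923) = 1/(-31455819/2) = -2/31455819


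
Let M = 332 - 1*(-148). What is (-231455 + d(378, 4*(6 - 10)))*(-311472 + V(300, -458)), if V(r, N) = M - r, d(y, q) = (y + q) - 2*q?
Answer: 71927440812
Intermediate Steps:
d(y, q) = y - q (d(y, q) = (q + y) - 2*q = y - q)
M = 480 (M = 332 + 148 = 480)
V(r, N) = 480 - r
(-231455 + d(378, 4*(6 - 10)))*(-311472 + V(300, -458)) = (-231455 + (378 - 4*(6 - 10)))*(-311472 + (480 - 1*300)) = (-231455 + (378 - 4*(-4)))*(-311472 + (480 - 300)) = (-231455 + (378 - 1*(-16)))*(-311472 + 180) = (-231455 + (378 + 16))*(-311292) = (-231455 + 394)*(-311292) = -231061*(-311292) = 71927440812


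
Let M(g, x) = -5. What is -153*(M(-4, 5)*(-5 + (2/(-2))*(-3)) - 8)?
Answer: -306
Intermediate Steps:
-153*(M(-4, 5)*(-5 + (2/(-2))*(-3)) - 8) = -153*(-5*(-5 + (2/(-2))*(-3)) - 8) = -153*(-5*(-5 + (2*(-1/2))*(-3)) - 8) = -153*(-5*(-5 - 1*(-3)) - 8) = -153*(-5*(-5 + 3) - 8) = -153*(-5*(-2) - 8) = -153*(10 - 8) = -153*2 = -306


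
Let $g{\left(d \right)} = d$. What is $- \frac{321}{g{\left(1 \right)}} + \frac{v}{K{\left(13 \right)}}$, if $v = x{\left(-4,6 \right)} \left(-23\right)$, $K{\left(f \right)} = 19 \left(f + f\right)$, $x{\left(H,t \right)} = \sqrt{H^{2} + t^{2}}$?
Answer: $-321 - \frac{23 \sqrt{13}}{247} \approx -321.34$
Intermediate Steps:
$K{\left(f \right)} = 38 f$ ($K{\left(f \right)} = 19 \cdot 2 f = 38 f$)
$v = - 46 \sqrt{13}$ ($v = \sqrt{\left(-4\right)^{2} + 6^{2}} \left(-23\right) = \sqrt{16 + 36} \left(-23\right) = \sqrt{52} \left(-23\right) = 2 \sqrt{13} \left(-23\right) = - 46 \sqrt{13} \approx -165.86$)
$- \frac{321}{g{\left(1 \right)}} + \frac{v}{K{\left(13 \right)}} = - \frac{321}{1} + \frac{\left(-46\right) \sqrt{13}}{38 \cdot 13} = \left(-321\right) 1 + \frac{\left(-46\right) \sqrt{13}}{494} = -321 + - 46 \sqrt{13} \cdot \frac{1}{494} = -321 - \frac{23 \sqrt{13}}{247}$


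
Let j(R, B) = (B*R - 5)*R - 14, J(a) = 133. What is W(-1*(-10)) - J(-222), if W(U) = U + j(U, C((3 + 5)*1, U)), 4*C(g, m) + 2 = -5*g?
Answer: -1237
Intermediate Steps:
C(g, m) = -½ - 5*g/4 (C(g, m) = -½ + (-5*g)/4 = -½ - 5*g/4)
j(R, B) = -14 + R*(-5 + B*R) (j(R, B) = (-5 + B*R)*R - 14 = R*(-5 + B*R) - 14 = -14 + R*(-5 + B*R))
W(U) = -14 - 4*U - 21*U²/2 (W(U) = U + (-14 - 5*U + (-½ - 5*(3 + 5)/4)*U²) = U + (-14 - 5*U + (-½ - 10)*U²) = U + (-14 - 5*U - 21*U²/2) = -14 - 4*U - 21*U²/2)
W(-1*(-10)) - J(-222) = (-14 - (-4)*(-10) - 21*(-1*(-10))²/2) - 1*133 = (-14 - 4*10 - 21/2*10²) - 133 = (-14 - 40 - 21/2*100) - 133 = (-14 - 40 - 1050) - 133 = -1104 - 133 = -1237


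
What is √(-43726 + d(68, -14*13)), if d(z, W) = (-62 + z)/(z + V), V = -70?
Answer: I*√43729 ≈ 209.11*I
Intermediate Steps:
d(z, W) = (-62 + z)/(-70 + z) (d(z, W) = (-62 + z)/(z - 70) = (-62 + z)/(-70 + z))
√(-43726 + d(68, -14*13)) = √(-43726 + (-62 + 68)/(-70 + 68)) = √(-43726 + 6/(-2)) = √(-43726 - ½*6) = √(-43726 - 3) = √(-43729) = I*√43729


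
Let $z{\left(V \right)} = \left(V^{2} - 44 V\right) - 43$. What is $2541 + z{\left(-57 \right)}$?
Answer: $8255$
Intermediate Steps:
$z{\left(V \right)} = -43 + V^{2} - 44 V$
$2541 + z{\left(-57 \right)} = 2541 - \left(-2465 - 3249\right) = 2541 + \left(-43 + 3249 + 2508\right) = 2541 + 5714 = 8255$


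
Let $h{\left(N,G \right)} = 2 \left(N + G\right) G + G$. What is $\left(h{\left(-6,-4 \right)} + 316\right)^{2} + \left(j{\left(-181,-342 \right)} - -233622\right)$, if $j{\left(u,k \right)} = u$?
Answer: $387105$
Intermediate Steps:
$h{\left(N,G \right)} = G + G \left(2 G + 2 N\right)$ ($h{\left(N,G \right)} = 2 \left(G + N\right) G + G = \left(2 G + 2 N\right) G + G = G \left(2 G + 2 N\right) + G = G + G \left(2 G + 2 N\right)$)
$\left(h{\left(-6,-4 \right)} + 316\right)^{2} + \left(j{\left(-181,-342 \right)} - -233622\right) = \left(- 4 \left(1 + 2 \left(-4\right) + 2 \left(-6\right)\right) + 316\right)^{2} - -233441 = \left(- 4 \left(1 - 8 - 12\right) + 316\right)^{2} + \left(-181 + 233622\right) = \left(\left(-4\right) \left(-19\right) + 316\right)^{2} + 233441 = \left(76 + 316\right)^{2} + 233441 = 392^{2} + 233441 = 153664 + 233441 = 387105$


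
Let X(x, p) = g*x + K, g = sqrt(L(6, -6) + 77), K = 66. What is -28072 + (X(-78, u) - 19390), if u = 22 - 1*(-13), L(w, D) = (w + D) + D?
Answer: -47396 - 78*sqrt(71) ≈ -48053.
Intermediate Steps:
L(w, D) = w + 2*D (L(w, D) = (D + w) + D = w + 2*D)
g = sqrt(71) (g = sqrt((6 + 2*(-6)) + 77) = sqrt((6 - 12) + 77) = sqrt(-6 + 77) = sqrt(71) ≈ 8.4261)
u = 35 (u = 22 + 13 = 35)
X(x, p) = 66 + x*sqrt(71) (X(x, p) = sqrt(71)*x + 66 = x*sqrt(71) + 66 = 66 + x*sqrt(71))
-28072 + (X(-78, u) - 19390) = -28072 + ((66 - 78*sqrt(71)) - 19390) = -28072 + (-19324 - 78*sqrt(71)) = -47396 - 78*sqrt(71)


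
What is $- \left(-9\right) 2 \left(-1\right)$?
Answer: $-18$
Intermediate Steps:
$- \left(-9\right) 2 \left(-1\right) = - \left(-18\right) \left(-1\right) = \left(-1\right) 18 = -18$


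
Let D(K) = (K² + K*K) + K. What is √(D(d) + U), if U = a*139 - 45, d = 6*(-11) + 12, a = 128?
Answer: 5*√941 ≈ 153.38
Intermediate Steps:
d = -54 (d = -66 + 12 = -54)
D(K) = K + 2*K² (D(K) = (K² + K²) + K = 2*K² + K = K + 2*K²)
U = 17747 (U = 128*139 - 45 = 17792 - 45 = 17747)
√(D(d) + U) = √(-54*(1 + 2*(-54)) + 17747) = √(-54*(1 - 108) + 17747) = √(-54*(-107) + 17747) = √(5778 + 17747) = √23525 = 5*√941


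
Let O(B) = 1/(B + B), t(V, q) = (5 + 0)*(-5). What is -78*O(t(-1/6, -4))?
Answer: 39/25 ≈ 1.5600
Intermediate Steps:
t(V, q) = -25 (t(V, q) = 5*(-5) = -25)
O(B) = 1/(2*B)
-78*O(t(-1/6, -4)) = -39/(-25) = -39*(-1)/25 = -78*(-1/50) = 39/25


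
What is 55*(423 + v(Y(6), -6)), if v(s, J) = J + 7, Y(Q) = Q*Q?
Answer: 23320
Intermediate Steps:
Y(Q) = Q**2
v(s, J) = 7 + J
55*(423 + v(Y(6), -6)) = 55*(423 + (7 - 6)) = 55*(423 + 1) = 55*424 = 23320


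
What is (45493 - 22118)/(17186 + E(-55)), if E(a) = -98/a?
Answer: 1285625/945328 ≈ 1.3600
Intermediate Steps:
(45493 - 22118)/(17186 + E(-55)) = (45493 - 22118)/(17186 - 98/(-55)) = 23375/(17186 - 98*(-1/55)) = 23375/(17186 + 98/55) = 23375/(945328/55) = 23375*(55/945328) = 1285625/945328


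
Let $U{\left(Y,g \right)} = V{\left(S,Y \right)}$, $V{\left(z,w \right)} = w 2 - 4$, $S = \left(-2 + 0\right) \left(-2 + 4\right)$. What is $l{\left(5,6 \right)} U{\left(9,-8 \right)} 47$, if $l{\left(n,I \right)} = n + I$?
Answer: $7238$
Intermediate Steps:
$l{\left(n,I \right)} = I + n$
$S = -4$ ($S = \left(-2\right) 2 = -4$)
$V{\left(z,w \right)} = -4 + 2 w$ ($V{\left(z,w \right)} = 2 w - 4 = -4 + 2 w$)
$U{\left(Y,g \right)} = -4 + 2 Y$
$l{\left(5,6 \right)} U{\left(9,-8 \right)} 47 = \left(6 + 5\right) \left(-4 + 2 \cdot 9\right) 47 = 11 \left(-4 + 18\right) 47 = 11 \cdot 14 \cdot 47 = 154 \cdot 47 = 7238$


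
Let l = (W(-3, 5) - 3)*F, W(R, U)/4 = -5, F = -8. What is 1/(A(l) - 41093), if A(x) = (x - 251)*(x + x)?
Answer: -1/65749 ≈ -1.5209e-5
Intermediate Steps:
W(R, U) = -20 (W(R, U) = 4*(-5) = -20)
l = 184 (l = (-20 - 3)*(-8) = -23*(-8) = 184)
A(x) = 2*x*(-251 + x) (A(x) = (-251 + x)*(2*x) = 2*x*(-251 + x))
1/(A(l) - 41093) = 1/(2*184*(-251 + 184) - 41093) = 1/(2*184*(-67) - 41093) = 1/(-24656 - 41093) = 1/(-65749) = -1/65749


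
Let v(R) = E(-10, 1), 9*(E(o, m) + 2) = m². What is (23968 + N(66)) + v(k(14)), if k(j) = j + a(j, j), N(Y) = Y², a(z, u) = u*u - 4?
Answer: 254899/9 ≈ 28322.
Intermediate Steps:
a(z, u) = -4 + u² (a(z, u) = u² - 4 = -4 + u²)
E(o, m) = -2 + m²/9
k(j) = -4 + j + j² (k(j) = j + (-4 + j²) = -4 + j + j²)
v(R) = -17/9 (v(R) = -2 + (⅑)*1² = -2 + (⅑)*1 = -2 + ⅑ = -17/9)
(23968 + N(66)) + v(k(14)) = (23968 + 66²) - 17/9 = (23968 + 4356) - 17/9 = 28324 - 17/9 = 254899/9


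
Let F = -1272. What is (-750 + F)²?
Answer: 4088484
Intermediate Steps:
(-750 + F)² = (-750 - 1272)² = (-2022)² = 4088484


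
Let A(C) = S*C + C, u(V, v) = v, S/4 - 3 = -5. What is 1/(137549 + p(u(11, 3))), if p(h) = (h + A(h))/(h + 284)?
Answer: 287/39476545 ≈ 7.2701e-6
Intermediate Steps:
S = -8 (S = 12 + 4*(-5) = 12 - 20 = -8)
A(C) = -7*C (A(C) = -8*C + C = -7*C)
p(h) = -6*h/(284 + h) (p(h) = (h - 7*h)/(h + 284) = (-6*h)/(284 + h) = -6*h/(284 + h))
1/(137549 + p(u(11, 3))) = 1/(137549 - 6*3/(284 + 3)) = 1/(137549 - 6*3/287) = 1/(137549 - 6*3*1/287) = 1/(137549 - 18/287) = 1/(39476545/287) = 287/39476545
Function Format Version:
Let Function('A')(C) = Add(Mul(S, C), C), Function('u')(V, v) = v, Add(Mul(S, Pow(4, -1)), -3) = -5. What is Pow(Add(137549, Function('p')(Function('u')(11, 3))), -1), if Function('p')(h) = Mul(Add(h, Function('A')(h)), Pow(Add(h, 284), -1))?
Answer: Rational(287, 39476545) ≈ 7.2701e-6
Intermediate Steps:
S = -8 (S = Add(12, Mul(4, -5)) = Add(12, -20) = -8)
Function('A')(C) = Mul(-7, C) (Function('A')(C) = Add(Mul(-8, C), C) = Mul(-7, C))
Function('p')(h) = Mul(-6, h, Pow(Add(284, h), -1)) (Function('p')(h) = Mul(Add(h, Mul(-7, h)), Pow(Add(h, 284), -1)) = Mul(Mul(-6, h), Pow(Add(284, h), -1)) = Mul(-6, h, Pow(Add(284, h), -1)))
Pow(Add(137549, Function('p')(Function('u')(11, 3))), -1) = Pow(Add(137549, Mul(-6, 3, Pow(Add(284, 3), -1))), -1) = Pow(Add(137549, Mul(-6, 3, Pow(287, -1))), -1) = Pow(Add(137549, Mul(-6, 3, Rational(1, 287))), -1) = Pow(Add(137549, Rational(-18, 287)), -1) = Pow(Rational(39476545, 287), -1) = Rational(287, 39476545)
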